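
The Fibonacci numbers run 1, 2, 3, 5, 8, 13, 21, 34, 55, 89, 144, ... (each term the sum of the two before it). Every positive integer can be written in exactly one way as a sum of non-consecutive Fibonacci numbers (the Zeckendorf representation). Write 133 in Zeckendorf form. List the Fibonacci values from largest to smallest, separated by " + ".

89 + 34 + 8 + 2

take 89 (≤ 133); 133 − 89 = 44
take 34 (≤ 44); 44 − 34 = 10
take 8 (≤ 10); 10 − 8 = 2
take 2 (≤ 2); 2 − 2 = 0
So 133 = 89 + 34 + 8 + 2, with no two terms consecutive in the sequence.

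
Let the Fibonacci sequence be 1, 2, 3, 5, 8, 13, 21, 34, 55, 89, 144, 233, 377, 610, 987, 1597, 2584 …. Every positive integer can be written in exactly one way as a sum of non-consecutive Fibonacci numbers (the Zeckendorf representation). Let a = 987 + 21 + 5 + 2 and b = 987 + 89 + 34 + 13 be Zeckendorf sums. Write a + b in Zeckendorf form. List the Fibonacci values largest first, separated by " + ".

1597 + 377 + 144 + 13 + 5 + 2

The two numbers are 1015 and 1123, so their sum is 2138.
take 1597 (≤ 2138); 2138 − 1597 = 541
take 377 (≤ 541); 541 − 377 = 164
take 144 (≤ 164); 164 − 144 = 20
take 13 (≤ 20); 20 − 13 = 7
take 5 (≤ 7); 7 − 5 = 2
take 2 (≤ 2); 2 − 2 = 0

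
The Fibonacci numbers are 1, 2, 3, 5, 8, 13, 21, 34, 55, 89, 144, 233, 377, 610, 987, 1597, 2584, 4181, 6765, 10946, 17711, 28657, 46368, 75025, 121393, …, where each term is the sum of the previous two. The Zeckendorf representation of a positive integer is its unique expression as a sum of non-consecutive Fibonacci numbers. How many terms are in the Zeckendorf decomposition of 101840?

9

largest Fibonacci ≤ 101840 is 75025; 101840 − 75025 = 26815
largest Fibonacci ≤ 26815 is 17711; 26815 − 17711 = 9104
largest Fibonacci ≤ 9104 is 6765; 9104 − 6765 = 2339
largest Fibonacci ≤ 2339 is 1597; 2339 − 1597 = 742
largest Fibonacci ≤ 742 is 610; 742 − 610 = 132
largest Fibonacci ≤ 132 is 89; 132 − 89 = 43
largest Fibonacci ≤ 43 is 34; 43 − 34 = 9
largest Fibonacci ≤ 9 is 8; 9 − 8 = 1
largest Fibonacci ≤ 1 is 1; 1 − 1 = 0
101840 = 75025 + 17711 + 6765 + 1597 + 610 + 89 + 34 + 8 + 1, which has 9 terms.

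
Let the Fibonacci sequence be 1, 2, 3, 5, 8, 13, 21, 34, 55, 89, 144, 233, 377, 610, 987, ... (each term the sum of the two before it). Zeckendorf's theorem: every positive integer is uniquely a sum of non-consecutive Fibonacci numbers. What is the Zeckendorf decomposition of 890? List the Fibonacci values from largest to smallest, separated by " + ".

610 + 233 + 34 + 13

subtract 610 from 890: 280 remains
subtract 233 from 280: 47 remains
subtract 34 from 47: 13 remains
subtract 13 from 13: 0 remains
So 890 = 610 + 233 + 34 + 13, with no two terms consecutive in the sequence.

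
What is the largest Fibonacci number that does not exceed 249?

233 ≤ 249 < 377, so the largest Fibonacci number not exceeding 249 is 233.

233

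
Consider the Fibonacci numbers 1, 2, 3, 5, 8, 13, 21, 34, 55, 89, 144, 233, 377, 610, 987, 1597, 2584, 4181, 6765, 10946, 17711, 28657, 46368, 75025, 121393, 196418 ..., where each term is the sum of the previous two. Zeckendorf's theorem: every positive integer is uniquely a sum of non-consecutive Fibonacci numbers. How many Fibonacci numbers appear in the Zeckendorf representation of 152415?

7

Greedy algorithm:
subtract 121393 from 152415: 31022 remains
subtract 28657 from 31022: 2365 remains
subtract 1597 from 2365: 768 remains
subtract 610 from 768: 158 remains
subtract 144 from 158: 14 remains
subtract 13 from 14: 1 remains
subtract 1 from 1: 0 remains
152415 = 121393 + 28657 + 1597 + 610 + 144 + 13 + 1, which has 7 terms.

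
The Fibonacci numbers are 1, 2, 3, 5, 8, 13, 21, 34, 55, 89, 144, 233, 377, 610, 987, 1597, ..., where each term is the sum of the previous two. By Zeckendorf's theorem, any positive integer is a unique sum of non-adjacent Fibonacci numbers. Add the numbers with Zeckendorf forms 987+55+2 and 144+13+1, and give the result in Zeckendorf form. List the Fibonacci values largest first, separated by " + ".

The two numbers are 1044 and 158, so their sum is 1202.
1202: greatest Fibonacci not exceeding it is 987, leaving 215
215: greatest Fibonacci not exceeding it is 144, leaving 71
71: greatest Fibonacci not exceeding it is 55, leaving 16
16: greatest Fibonacci not exceeding it is 13, leaving 3
3: greatest Fibonacci not exceeding it is 3, leaving 0

987 + 144 + 55 + 13 + 3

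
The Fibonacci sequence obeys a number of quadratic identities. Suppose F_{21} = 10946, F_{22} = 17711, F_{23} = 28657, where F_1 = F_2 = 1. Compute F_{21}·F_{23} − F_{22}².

10946·28657 − 17711² = 313679522 − 313679521 = 1. (Cassini's identity: F_{k−1}F_{k+1} − F_k² = (−1)^k.)

1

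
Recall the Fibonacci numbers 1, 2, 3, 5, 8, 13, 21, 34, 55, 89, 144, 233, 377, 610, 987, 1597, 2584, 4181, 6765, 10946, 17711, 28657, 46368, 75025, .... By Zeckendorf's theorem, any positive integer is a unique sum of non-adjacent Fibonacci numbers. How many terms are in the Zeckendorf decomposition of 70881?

46368 ≤ 70881 < 75025, so take 46368; remainder 24513
17711 ≤ 24513 < 28657, so take 17711; remainder 6802
6765 ≤ 6802 < 10946, so take 6765; remainder 37
34 ≤ 37 < 55, so take 34; remainder 3
3 ≤ 3 < 5, so take 3; remainder 0
70881 = 46368 + 17711 + 6765 + 34 + 3, which has 5 terms.

5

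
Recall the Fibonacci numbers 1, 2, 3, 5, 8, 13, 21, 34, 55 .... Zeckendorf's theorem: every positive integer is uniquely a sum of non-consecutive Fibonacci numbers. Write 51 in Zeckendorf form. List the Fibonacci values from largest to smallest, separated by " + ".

Greedily peel off the largest Fibonacci term at each step:
51: greatest Fibonacci not exceeding it is 34, leaving 17
17: greatest Fibonacci not exceeding it is 13, leaving 4
4: greatest Fibonacci not exceeding it is 3, leaving 1
1: greatest Fibonacci not exceeding it is 1, leaving 0
So 51 = 34 + 13 + 3 + 1, with no two terms consecutive in the sequence.

34 + 13 + 3 + 1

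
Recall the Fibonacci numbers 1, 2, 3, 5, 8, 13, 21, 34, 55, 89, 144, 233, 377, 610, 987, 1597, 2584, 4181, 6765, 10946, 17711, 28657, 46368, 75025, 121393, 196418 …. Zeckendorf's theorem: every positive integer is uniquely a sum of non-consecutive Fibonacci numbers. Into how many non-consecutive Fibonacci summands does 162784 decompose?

7

Greedily peel off the largest Fibonacci term at each step:
121393 ≤ 162784 < 196418, so take 121393; remainder 41391
28657 ≤ 41391 < 46368, so take 28657; remainder 12734
10946 ≤ 12734 < 17711, so take 10946; remainder 1788
1597 ≤ 1788 < 2584, so take 1597; remainder 191
144 ≤ 191 < 233, so take 144; remainder 47
34 ≤ 47 < 55, so take 34; remainder 13
13 ≤ 13 < 21, so take 13; remainder 0
162784 = 121393 + 28657 + 10946 + 1597 + 144 + 34 + 13, which has 7 terms.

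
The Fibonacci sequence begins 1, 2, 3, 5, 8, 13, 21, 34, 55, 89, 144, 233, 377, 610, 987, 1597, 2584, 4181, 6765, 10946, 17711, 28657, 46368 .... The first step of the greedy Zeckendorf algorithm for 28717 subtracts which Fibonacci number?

28657

28657 ≤ 28717 < 46368, so the largest Fibonacci number not exceeding 28717 is 28657.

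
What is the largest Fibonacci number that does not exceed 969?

610 ≤ 969 < 987, so the largest Fibonacci number not exceeding 969 is 610.

610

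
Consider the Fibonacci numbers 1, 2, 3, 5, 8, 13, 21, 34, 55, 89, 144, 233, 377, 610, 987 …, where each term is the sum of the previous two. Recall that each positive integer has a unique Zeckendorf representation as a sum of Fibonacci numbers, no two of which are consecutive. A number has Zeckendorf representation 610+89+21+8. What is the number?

610+89+21+8 = 728.

728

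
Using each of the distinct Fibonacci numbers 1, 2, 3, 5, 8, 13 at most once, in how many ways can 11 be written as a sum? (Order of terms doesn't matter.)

3

Each representation comes from the Zeckendorf form by replacing some F_k with F_{k−1} + F_{k−2} where possible.
11 = 8+3 = 8+2+1 = 5+3+2+1 — 3 representations.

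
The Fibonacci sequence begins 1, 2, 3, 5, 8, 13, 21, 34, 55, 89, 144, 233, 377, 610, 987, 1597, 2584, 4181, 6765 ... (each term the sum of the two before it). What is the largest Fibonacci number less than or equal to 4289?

4181

4181 ≤ 4289 < 6765, so the largest Fibonacci number not exceeding 4289 is 4181.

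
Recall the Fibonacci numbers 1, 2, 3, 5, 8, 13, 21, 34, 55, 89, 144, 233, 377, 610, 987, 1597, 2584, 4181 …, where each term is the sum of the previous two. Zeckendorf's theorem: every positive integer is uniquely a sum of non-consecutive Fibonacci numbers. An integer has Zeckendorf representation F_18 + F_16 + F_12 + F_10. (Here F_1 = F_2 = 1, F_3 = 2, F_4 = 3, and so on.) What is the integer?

3770

F_18 + F_16 + F_12 + F_10 = 2584 + 987 + 144 + 55 = 3770.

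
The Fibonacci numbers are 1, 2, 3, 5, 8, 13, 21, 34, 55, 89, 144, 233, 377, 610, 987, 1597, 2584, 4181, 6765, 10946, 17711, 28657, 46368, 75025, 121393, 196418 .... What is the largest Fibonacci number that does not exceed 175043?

121393 ≤ 175043 < 196418, so the largest Fibonacci number not exceeding 175043 is 121393.

121393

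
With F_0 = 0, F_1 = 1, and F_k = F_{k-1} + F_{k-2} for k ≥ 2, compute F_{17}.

1597

Iterating the recurrence up to F_{11} = 89 and F_{10} = 55:
F_{12} = F_{11} + F_{10} = 89 + 55 = 144
F_{13} = F_{12} + F_{11} = 144 + 89 = 233
F_{14} = F_{13} + F_{12} = 233 + 144 = 377
F_{15} = F_{14} + F_{13} = 377 + 233 = 610
F_{16} = F_{15} + F_{14} = 610 + 377 = 987
F_{17} = F_{16} + F_{15} = 987 + 610 = 1597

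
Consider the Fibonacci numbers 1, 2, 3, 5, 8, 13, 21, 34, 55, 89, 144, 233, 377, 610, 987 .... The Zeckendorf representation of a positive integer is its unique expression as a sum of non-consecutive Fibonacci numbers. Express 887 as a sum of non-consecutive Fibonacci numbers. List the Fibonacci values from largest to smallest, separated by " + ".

subtract 610 from 887: 277 remains
subtract 233 from 277: 44 remains
subtract 34 from 44: 10 remains
subtract 8 from 10: 2 remains
subtract 2 from 2: 0 remains
So 887 = 610 + 233 + 34 + 8 + 2, with no two terms consecutive in the sequence.

610 + 233 + 34 + 8 + 2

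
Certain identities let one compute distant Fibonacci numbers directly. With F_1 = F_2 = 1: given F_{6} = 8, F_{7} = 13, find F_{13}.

By the addition formula F_{m+n} = F_m F_{n+1} + F_{m−1} F_n with m=7, n=6: F_{13} = 13·13 + 8·8 = 169 + 64 = 233.

233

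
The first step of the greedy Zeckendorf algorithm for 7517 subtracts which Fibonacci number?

6765 ≤ 7517 < 10946, so the largest Fibonacci number not exceeding 7517 is 6765.

6765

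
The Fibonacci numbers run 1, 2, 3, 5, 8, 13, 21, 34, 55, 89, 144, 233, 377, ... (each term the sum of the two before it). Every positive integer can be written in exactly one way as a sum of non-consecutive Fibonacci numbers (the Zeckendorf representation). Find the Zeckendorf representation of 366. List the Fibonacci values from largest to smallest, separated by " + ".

largest Fibonacci ≤ 366 is 233; 366 − 233 = 133
largest Fibonacci ≤ 133 is 89; 133 − 89 = 44
largest Fibonacci ≤ 44 is 34; 44 − 34 = 10
largest Fibonacci ≤ 10 is 8; 10 − 8 = 2
largest Fibonacci ≤ 2 is 2; 2 − 2 = 0
So 366 = 233 + 89 + 34 + 8 + 2, with no two terms consecutive in the sequence.

233 + 89 + 34 + 8 + 2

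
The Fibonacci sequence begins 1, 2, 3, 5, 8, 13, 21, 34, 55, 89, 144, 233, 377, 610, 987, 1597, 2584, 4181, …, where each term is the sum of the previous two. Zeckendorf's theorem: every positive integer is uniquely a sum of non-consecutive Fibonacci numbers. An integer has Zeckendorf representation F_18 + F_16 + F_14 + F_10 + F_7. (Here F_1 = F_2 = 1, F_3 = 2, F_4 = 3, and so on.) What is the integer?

F_18 + F_16 + F_14 + F_10 + F_7 = 2584 + 987 + 377 + 55 + 13 = 4016.

4016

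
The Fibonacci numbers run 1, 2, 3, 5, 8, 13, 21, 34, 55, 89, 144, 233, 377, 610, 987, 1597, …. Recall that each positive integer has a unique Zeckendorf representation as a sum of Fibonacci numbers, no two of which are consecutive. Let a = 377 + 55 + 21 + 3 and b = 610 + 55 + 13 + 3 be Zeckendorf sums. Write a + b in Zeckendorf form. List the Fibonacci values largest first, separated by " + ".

987 + 144 + 5 + 1

The two numbers are 456 and 681, so their sum is 1137.
largest Fibonacci ≤ 1137 is 987; 1137 − 987 = 150
largest Fibonacci ≤ 150 is 144; 150 − 144 = 6
largest Fibonacci ≤ 6 is 5; 6 − 5 = 1
largest Fibonacci ≤ 1 is 1; 1 − 1 = 0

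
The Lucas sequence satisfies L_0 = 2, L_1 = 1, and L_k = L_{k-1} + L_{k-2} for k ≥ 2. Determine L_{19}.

Iterating the recurrence up to L_{15} = 1364 and L_{14} = 843:
L_{16} = L_{15} + L_{14} = 1364 + 843 = 2207
L_{17} = L_{16} + L_{15} = 2207 + 1364 = 3571
L_{18} = L_{17} + L_{16} = 3571 + 2207 = 5778
L_{19} = L_{18} + L_{17} = 5778 + 3571 = 9349

9349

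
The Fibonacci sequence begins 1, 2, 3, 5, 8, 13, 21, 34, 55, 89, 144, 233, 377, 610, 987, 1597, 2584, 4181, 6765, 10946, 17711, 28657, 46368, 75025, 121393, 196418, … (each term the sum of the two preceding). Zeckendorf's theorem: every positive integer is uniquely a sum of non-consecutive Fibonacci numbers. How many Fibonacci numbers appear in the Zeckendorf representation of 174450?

8

121393 ≤ 174450 < 196418, so take 121393; remainder 53057
46368 ≤ 53057 < 75025, so take 46368; remainder 6689
4181 ≤ 6689 < 6765, so take 4181; remainder 2508
1597 ≤ 2508 < 2584, so take 1597; remainder 911
610 ≤ 911 < 987, so take 610; remainder 301
233 ≤ 301 < 377, so take 233; remainder 68
55 ≤ 68 < 89, so take 55; remainder 13
13 ≤ 13 < 21, so take 13; remainder 0
174450 = 121393 + 46368 + 4181 + 1597 + 610 + 233 + 55 + 13, which has 8 terms.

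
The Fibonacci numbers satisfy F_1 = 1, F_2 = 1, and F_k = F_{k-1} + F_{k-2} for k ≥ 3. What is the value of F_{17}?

1597

Iterating the recurrence up to F_{10} = 55 and F_{9} = 34:
F_{11} = F_{10} + F_{9} = 55 + 34 = 89
F_{12} = F_{11} + F_{10} = 89 + 55 = 144
F_{13} = F_{12} + F_{11} = 144 + 89 = 233
F_{14} = F_{13} + F_{12} = 233 + 144 = 377
F_{15} = F_{14} + F_{13} = 377 + 233 = 610
F_{16} = F_{15} + F_{14} = 610 + 377 = 987
F_{17} = F_{16} + F_{15} = 987 + 610 = 1597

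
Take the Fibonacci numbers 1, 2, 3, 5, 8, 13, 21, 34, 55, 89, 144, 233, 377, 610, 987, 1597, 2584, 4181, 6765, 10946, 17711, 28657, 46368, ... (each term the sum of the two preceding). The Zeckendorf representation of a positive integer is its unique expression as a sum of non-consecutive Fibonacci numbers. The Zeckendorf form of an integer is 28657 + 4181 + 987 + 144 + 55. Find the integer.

28657 + 4181 + 987 + 144 + 55 = 34024.

34024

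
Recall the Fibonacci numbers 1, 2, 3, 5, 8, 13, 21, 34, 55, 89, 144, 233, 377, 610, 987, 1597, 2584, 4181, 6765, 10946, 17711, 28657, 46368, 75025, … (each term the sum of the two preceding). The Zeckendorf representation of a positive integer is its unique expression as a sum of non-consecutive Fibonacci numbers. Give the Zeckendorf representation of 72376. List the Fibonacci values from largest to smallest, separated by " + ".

46368 + 17711 + 6765 + 987 + 377 + 144 + 21 + 3

Greedy algorithm:
72376 − 46368 = 26008
26008 − 17711 = 8297
8297 − 6765 = 1532
1532 − 987 = 545
545 − 377 = 168
168 − 144 = 24
24 − 21 = 3
3 − 3 = 0
So 72376 = 46368 + 17711 + 6765 + 987 + 377 + 144 + 21 + 3, with no two terms consecutive in the sequence.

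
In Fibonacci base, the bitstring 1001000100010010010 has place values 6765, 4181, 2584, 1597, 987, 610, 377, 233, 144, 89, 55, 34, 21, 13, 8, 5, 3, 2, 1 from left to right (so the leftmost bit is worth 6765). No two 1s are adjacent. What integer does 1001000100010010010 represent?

8639

Summing the place values of the 1 bits: 6765 + 1597 + 233 + 34 + 8 + 2 = 8639.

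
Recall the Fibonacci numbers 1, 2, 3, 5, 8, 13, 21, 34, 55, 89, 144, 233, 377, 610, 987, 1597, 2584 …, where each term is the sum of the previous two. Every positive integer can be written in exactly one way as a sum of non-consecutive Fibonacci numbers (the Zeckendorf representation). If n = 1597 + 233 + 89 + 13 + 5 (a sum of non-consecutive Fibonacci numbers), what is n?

1937

1597 + 233 + 89 + 13 + 5 = 1937.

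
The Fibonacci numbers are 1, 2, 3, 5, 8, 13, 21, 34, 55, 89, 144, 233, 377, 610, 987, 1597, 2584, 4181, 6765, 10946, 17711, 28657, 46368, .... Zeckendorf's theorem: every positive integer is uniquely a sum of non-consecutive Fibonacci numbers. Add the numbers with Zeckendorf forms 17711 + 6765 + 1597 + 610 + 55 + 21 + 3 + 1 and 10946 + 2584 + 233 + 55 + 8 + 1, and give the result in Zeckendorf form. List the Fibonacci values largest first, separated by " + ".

28657 + 10946 + 987

The two numbers are 26763 and 13827, so their sum is 40590.
Greedily peel off the largest Fibonacci term at each step:
subtract 28657 from 40590: 11933 remains
subtract 10946 from 11933: 987 remains
subtract 987 from 987: 0 remains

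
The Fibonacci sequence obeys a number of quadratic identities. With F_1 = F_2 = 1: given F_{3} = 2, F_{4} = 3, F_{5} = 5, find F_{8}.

By the addition formula F_{m+n} = F_m F_{n+1} + F_{m−1} F_n with m=4, n=4: F_{8} = 3·5 + 2·3 = 15 + 6 = 21.

21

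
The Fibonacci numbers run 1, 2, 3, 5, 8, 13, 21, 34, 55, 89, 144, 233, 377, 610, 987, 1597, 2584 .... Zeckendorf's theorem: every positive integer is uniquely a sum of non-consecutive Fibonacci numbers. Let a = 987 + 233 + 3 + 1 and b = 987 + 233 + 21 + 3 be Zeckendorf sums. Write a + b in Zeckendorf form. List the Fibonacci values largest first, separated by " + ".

1597 + 610 + 233 + 21 + 5 + 2

The two numbers are 1224 and 1244, so their sum is 2468.
Repeatedly subtract the largest Fibonacci number that fits:
take 1597 (≤ 2468); 2468 − 1597 = 871
take 610 (≤ 871); 871 − 610 = 261
take 233 (≤ 261); 261 − 233 = 28
take 21 (≤ 28); 28 − 21 = 7
take 5 (≤ 7); 7 − 5 = 2
take 2 (≤ 2); 2 − 2 = 0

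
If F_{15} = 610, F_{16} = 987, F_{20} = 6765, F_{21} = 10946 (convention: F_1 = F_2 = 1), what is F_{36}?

By the addition formula F_{m+n} = F_m F_{n+1} + F_{m−1} F_n with m=16, n=20: F_{36} = 987·10946 + 610·6765 = 10803702 + 4126650 = 14930352.

14930352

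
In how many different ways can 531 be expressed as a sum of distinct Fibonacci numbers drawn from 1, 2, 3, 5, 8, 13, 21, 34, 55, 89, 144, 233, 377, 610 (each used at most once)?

531 = 377+144+8+2 = 377+144+5+3+2 = 377+89+55+8+2 = 377+89+55+5+3+2 = … (8 more), for 12 in all.

12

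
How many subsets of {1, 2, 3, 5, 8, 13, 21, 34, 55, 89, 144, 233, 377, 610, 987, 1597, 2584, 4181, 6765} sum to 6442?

7

Starting from the Zeckendorf form and repeatedly splitting a term F_k into F_{k−1} + F_{k−2} (when neither is already used) reaches every representation.
6442 = 4181+1597+610+34+13+5+2 = 4181+1597+377+233+34+13+5+2 = 4181+1597+377+144+89+34+13+5+2 = 4181+987+610+377+233+34+13+5+2 = … (3 more), for 7 in all.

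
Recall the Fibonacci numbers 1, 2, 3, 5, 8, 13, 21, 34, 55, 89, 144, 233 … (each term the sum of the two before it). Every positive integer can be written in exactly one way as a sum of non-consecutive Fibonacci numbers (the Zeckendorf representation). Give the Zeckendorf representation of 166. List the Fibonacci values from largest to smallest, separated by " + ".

144 + 21 + 1

Repeatedly subtract the largest Fibonacci number that fits:
largest Fibonacci ≤ 166 is 144; 166 − 144 = 22
largest Fibonacci ≤ 22 is 21; 22 − 21 = 1
largest Fibonacci ≤ 1 is 1; 1 − 1 = 0
So 166 = 144 + 21 + 1, with no two terms consecutive in the sequence.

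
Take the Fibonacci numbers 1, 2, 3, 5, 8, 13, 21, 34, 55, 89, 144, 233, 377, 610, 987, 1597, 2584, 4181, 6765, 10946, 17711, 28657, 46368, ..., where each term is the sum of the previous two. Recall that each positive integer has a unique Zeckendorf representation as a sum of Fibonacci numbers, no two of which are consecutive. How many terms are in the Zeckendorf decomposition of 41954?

Greedily peel off the largest Fibonacci term at each step:
largest Fibonacci ≤ 41954 is 28657; 41954 − 28657 = 13297
largest Fibonacci ≤ 13297 is 10946; 13297 − 10946 = 2351
largest Fibonacci ≤ 2351 is 1597; 2351 − 1597 = 754
largest Fibonacci ≤ 754 is 610; 754 − 610 = 144
largest Fibonacci ≤ 144 is 144; 144 − 144 = 0
41954 = 28657 + 10946 + 1597 + 610 + 144, which has 5 terms.

5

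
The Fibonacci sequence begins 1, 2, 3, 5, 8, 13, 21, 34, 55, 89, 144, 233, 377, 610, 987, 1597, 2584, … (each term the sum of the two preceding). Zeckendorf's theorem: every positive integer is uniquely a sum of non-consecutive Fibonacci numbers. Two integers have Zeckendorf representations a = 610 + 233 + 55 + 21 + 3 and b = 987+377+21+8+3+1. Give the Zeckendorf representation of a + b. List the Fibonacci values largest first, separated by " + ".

The two numbers are 922 and 1397, so their sum is 2319.
Repeatedly subtract the largest Fibonacci number that fits:
take 1597 (≤ 2319); 2319 − 1597 = 722
take 610 (≤ 722); 722 − 610 = 112
take 89 (≤ 112); 112 − 89 = 23
take 21 (≤ 23); 23 − 21 = 2
take 2 (≤ 2); 2 − 2 = 0

1597 + 610 + 89 + 21 + 2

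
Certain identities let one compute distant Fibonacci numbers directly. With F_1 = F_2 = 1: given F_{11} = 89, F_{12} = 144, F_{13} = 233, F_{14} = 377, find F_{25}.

75025

By the addition formula F_{m+n} = F_m F_{n+1} + F_{m−1} F_n with m=12, n=13: F_{25} = 144·377 + 89·233 = 54288 + 20737 = 75025.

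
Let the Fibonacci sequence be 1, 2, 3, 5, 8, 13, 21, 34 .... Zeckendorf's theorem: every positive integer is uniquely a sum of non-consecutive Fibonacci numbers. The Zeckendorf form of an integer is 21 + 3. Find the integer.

21 + 3 = 24.

24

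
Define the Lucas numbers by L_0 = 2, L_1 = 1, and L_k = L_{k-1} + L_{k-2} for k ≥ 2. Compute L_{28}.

710647

Iterating the recurrence up to L_{20} = 15127 and L_{19} = 9349:
L_{21} = L_{20} + L_{19} = 15127 + 9349 = 24476
L_{22} = L_{21} + L_{20} = 24476 + 15127 = 39603
L_{23} = L_{22} + L_{21} = 39603 + 24476 = 64079
L_{24} = L_{23} + L_{22} = 64079 + 39603 = 103682
L_{25} = L_{24} + L_{23} = 103682 + 64079 = 167761
L_{26} = L_{25} + L_{24} = 167761 + 103682 = 271443
L_{27} = L_{26} + L_{25} = 271443 + 167761 = 439204
L_{28} = L_{27} + L_{26} = 439204 + 271443 = 710647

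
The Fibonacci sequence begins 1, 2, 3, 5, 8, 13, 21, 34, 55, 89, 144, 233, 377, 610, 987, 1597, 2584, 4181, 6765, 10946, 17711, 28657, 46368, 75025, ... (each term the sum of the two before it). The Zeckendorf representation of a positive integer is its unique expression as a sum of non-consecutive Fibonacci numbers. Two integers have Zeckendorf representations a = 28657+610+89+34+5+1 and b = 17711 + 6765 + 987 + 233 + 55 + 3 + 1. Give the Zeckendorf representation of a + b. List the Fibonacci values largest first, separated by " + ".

46368 + 6765 + 1597 + 377 + 34 + 8 + 2

The two numbers are 29396 and 25755, so their sum is 55151.
55151 − 46368 = 8783
8783 − 6765 = 2018
2018 − 1597 = 421
421 − 377 = 44
44 − 34 = 10
10 − 8 = 2
2 − 2 = 0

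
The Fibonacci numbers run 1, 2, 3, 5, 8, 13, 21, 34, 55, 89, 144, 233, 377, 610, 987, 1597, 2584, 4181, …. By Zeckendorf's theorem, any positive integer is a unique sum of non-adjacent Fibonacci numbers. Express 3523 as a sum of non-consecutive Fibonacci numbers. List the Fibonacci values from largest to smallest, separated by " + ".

2584 + 610 + 233 + 89 + 5 + 2

Greedy algorithm:
largest Fibonacci ≤ 3523 is 2584; 3523 − 2584 = 939
largest Fibonacci ≤ 939 is 610; 939 − 610 = 329
largest Fibonacci ≤ 329 is 233; 329 − 233 = 96
largest Fibonacci ≤ 96 is 89; 96 − 89 = 7
largest Fibonacci ≤ 7 is 5; 7 − 5 = 2
largest Fibonacci ≤ 2 is 2; 2 − 2 = 0
So 3523 = 2584 + 610 + 233 + 89 + 5 + 2, with no two terms consecutive in the sequence.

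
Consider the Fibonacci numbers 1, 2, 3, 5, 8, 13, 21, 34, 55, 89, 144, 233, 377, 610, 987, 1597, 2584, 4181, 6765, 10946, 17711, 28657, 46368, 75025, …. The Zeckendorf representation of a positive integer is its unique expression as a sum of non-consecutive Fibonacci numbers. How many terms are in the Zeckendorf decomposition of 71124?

largest Fibonacci ≤ 71124 is 46368; 71124 − 46368 = 24756
largest Fibonacci ≤ 24756 is 17711; 24756 − 17711 = 7045
largest Fibonacci ≤ 7045 is 6765; 7045 − 6765 = 280
largest Fibonacci ≤ 280 is 233; 280 − 233 = 47
largest Fibonacci ≤ 47 is 34; 47 − 34 = 13
largest Fibonacci ≤ 13 is 13; 13 − 13 = 0
71124 = 46368 + 17711 + 6765 + 233 + 34 + 13, which has 6 terms.

6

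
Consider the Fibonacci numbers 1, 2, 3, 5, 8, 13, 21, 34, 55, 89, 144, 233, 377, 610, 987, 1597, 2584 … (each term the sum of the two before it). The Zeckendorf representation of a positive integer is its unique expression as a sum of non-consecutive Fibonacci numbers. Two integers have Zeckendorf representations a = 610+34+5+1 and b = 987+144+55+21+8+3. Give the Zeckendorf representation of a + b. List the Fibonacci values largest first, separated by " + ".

1597 + 233 + 34 + 3 + 1

The two numbers are 650 and 1218, so their sum is 1868.
Greedily peel off the largest Fibonacci term at each step:
largest Fibonacci ≤ 1868 is 1597; 1868 − 1597 = 271
largest Fibonacci ≤ 271 is 233; 271 − 233 = 38
largest Fibonacci ≤ 38 is 34; 38 − 34 = 4
largest Fibonacci ≤ 4 is 3; 4 − 3 = 1
largest Fibonacci ≤ 1 is 1; 1 − 1 = 0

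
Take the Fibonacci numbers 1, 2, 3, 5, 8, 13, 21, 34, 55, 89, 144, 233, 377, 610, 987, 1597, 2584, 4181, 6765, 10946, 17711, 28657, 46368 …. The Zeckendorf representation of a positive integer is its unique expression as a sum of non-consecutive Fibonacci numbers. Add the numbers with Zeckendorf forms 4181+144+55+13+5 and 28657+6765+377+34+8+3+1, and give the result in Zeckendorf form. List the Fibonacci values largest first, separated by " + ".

The two numbers are 4398 and 35845, so their sum is 40243.
Repeatedly subtract the largest Fibonacci number that fits:
subtract 28657 from 40243: 11586 remains
subtract 10946 from 11586: 640 remains
subtract 610 from 640: 30 remains
subtract 21 from 30: 9 remains
subtract 8 from 9: 1 remains
subtract 1 from 1: 0 remains

28657 + 10946 + 610 + 21 + 8 + 1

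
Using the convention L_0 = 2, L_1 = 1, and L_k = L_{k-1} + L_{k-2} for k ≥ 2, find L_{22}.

Iterating the recurrence up to L_{15} = 1364 and L_{14} = 843:
L_{16} = L_{15} + L_{14} = 1364 + 843 = 2207
L_{17} = L_{16} + L_{15} = 2207 + 1364 = 3571
L_{18} = L_{17} + L_{16} = 3571 + 2207 = 5778
L_{19} = L_{18} + L_{17} = 5778 + 3571 = 9349
L_{20} = L_{19} + L_{18} = 9349 + 5778 = 15127
L_{21} = L_{20} + L_{19} = 15127 + 9349 = 24476
L_{22} = L_{21} + L_{20} = 24476 + 15127 = 39603

39603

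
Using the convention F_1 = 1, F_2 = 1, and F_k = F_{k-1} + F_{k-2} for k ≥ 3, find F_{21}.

10946

Iterating the recurrence up to F_{13} = 233 and F_{12} = 144:
F_{14} = F_{13} + F_{12} = 233 + 144 = 377
F_{15} = F_{14} + F_{13} = 377 + 233 = 610
F_{16} = F_{15} + F_{14} = 610 + 377 = 987
F_{17} = F_{16} + F_{15} = 987 + 610 = 1597
F_{18} = F_{17} + F_{16} = 1597 + 987 = 2584
F_{19} = F_{18} + F_{17} = 2584 + 1597 = 4181
F_{20} = F_{19} + F_{18} = 4181 + 2584 = 6765
F_{21} = F_{20} + F_{19} = 6765 + 4181 = 10946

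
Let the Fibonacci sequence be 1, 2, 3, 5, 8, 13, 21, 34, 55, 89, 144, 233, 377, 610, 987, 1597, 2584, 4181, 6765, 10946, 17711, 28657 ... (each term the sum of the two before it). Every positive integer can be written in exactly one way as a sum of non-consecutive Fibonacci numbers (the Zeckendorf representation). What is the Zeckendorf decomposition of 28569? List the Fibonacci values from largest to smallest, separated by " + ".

17711 + 6765 + 2584 + 987 + 377 + 144 + 1

Greedy algorithm:
28569: greatest Fibonacci not exceeding it is 17711, leaving 10858
10858: greatest Fibonacci not exceeding it is 6765, leaving 4093
4093: greatest Fibonacci not exceeding it is 2584, leaving 1509
1509: greatest Fibonacci not exceeding it is 987, leaving 522
522: greatest Fibonacci not exceeding it is 377, leaving 145
145: greatest Fibonacci not exceeding it is 144, leaving 1
1: greatest Fibonacci not exceeding it is 1, leaving 0
So 28569 = 17711 + 6765 + 2584 + 987 + 377 + 144 + 1, with no two terms consecutive in the sequence.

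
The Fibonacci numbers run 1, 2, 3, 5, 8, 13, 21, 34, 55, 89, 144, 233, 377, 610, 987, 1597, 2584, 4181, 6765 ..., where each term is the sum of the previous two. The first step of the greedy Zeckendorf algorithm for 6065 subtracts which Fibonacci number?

4181 ≤ 6065 < 6765, so the largest Fibonacci number not exceeding 6065 is 4181.

4181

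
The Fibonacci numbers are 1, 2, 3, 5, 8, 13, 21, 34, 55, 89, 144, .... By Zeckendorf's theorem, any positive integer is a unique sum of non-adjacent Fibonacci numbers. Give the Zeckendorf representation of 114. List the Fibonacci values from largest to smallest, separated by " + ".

114 − 89 = 25
25 − 21 = 4
4 − 3 = 1
1 − 1 = 0
So 114 = 89 + 21 + 3 + 1, with no two terms consecutive in the sequence.

89 + 21 + 3 + 1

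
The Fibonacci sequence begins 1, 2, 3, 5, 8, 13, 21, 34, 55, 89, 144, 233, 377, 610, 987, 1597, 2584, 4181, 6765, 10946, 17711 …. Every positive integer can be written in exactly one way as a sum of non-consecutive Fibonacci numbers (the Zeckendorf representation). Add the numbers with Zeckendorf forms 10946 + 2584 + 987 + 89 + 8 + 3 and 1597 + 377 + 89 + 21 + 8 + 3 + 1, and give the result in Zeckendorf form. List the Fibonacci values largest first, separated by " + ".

The two numbers are 14617 and 2096, so their sum is 16713.
Greedy algorithm:
subtract 10946 from 16713: 5767 remains
subtract 4181 from 5767: 1586 remains
subtract 987 from 1586: 599 remains
subtract 377 from 599: 222 remains
subtract 144 from 222: 78 remains
subtract 55 from 78: 23 remains
subtract 21 from 23: 2 remains
subtract 2 from 2: 0 remains

10946 + 4181 + 987 + 377 + 144 + 55 + 21 + 2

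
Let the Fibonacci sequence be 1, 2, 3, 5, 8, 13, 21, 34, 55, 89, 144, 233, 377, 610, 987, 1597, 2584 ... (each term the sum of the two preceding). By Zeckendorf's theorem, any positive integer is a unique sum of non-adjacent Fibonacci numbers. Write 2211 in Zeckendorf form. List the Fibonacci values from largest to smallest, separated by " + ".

1597 + 610 + 3 + 1

largest Fibonacci ≤ 2211 is 1597; 2211 − 1597 = 614
largest Fibonacci ≤ 614 is 610; 614 − 610 = 4
largest Fibonacci ≤ 4 is 3; 4 − 3 = 1
largest Fibonacci ≤ 1 is 1; 1 − 1 = 0
So 2211 = 1597 + 610 + 3 + 1, with no two terms consecutive in the sequence.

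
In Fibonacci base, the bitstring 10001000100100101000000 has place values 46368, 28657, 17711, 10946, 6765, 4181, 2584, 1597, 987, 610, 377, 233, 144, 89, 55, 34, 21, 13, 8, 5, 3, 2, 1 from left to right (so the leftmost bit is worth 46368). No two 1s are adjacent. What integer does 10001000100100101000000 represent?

54429

Summing the place values of the 1 bits: 46368 + 6765 + 987 + 233 + 55 + 21 = 54429.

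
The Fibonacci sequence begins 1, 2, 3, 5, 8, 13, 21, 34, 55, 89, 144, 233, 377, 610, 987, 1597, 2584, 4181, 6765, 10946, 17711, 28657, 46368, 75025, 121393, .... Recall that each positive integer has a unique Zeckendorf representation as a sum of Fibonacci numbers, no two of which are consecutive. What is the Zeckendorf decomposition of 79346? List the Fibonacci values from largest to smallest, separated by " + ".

75025 + 4181 + 89 + 34 + 13 + 3 + 1

Greedy algorithm:
75025 ≤ 79346 < 121393, so take 75025; remainder 4321
4181 ≤ 4321 < 6765, so take 4181; remainder 140
89 ≤ 140 < 144, so take 89; remainder 51
34 ≤ 51 < 55, so take 34; remainder 17
13 ≤ 17 < 21, so take 13; remainder 4
3 ≤ 4 < 5, so take 3; remainder 1
1 ≤ 1 < 2, so take 1; remainder 0
So 79346 = 75025 + 4181 + 89 + 34 + 13 + 3 + 1, with no two terms consecutive in the sequence.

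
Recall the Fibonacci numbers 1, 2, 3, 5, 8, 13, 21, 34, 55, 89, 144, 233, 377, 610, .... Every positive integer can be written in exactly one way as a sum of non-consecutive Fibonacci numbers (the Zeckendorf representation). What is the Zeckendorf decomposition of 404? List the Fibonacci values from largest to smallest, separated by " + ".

377 + 21 + 5 + 1

377 ≤ 404 < 610, so take 377; remainder 27
21 ≤ 27 < 34, so take 21; remainder 6
5 ≤ 6 < 8, so take 5; remainder 1
1 ≤ 1 < 2, so take 1; remainder 0
So 404 = 377 + 21 + 5 + 1, with no two terms consecutive in the sequence.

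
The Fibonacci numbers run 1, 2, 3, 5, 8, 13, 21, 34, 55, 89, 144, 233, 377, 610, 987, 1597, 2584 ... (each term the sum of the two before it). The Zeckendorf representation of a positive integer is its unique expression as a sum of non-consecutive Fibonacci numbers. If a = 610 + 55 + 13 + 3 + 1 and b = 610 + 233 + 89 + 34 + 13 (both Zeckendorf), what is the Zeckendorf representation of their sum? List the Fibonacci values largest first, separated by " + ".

1597 + 55 + 8 + 1

The two numbers are 682 and 979, so their sum is 1661.
Greedy algorithm:
largest Fibonacci ≤ 1661 is 1597; 1661 − 1597 = 64
largest Fibonacci ≤ 64 is 55; 64 − 55 = 9
largest Fibonacci ≤ 9 is 8; 9 − 8 = 1
largest Fibonacci ≤ 1 is 1; 1 − 1 = 0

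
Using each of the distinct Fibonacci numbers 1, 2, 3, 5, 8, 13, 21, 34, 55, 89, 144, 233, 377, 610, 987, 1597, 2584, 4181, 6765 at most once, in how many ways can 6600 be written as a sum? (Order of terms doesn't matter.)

36

Starting from the Zeckendorf form and repeatedly splitting a term F_k into F_{k−1} + F_{k−2} (when neither is already used) reaches every representation.
6600 = 4181+1597+610+144+55+13 = 4181+1597+610+144+55+8+5 = 4181+1597+610+144+34+21+13 = 4181+1597+377+233+144+55+13 = 4181+1597+610+144+55+8+3+2 = … (31 more), for 36 in all.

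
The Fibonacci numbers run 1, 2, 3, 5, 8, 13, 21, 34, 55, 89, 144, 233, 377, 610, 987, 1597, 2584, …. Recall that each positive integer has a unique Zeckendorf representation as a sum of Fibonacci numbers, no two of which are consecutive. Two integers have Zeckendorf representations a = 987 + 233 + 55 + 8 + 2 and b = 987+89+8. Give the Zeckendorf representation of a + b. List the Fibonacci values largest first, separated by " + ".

The two numbers are 1285 and 1084, so their sum is 2369.
Greedily peel off the largest Fibonacci term at each step:
2369: greatest Fibonacci not exceeding it is 1597, leaving 772
772: greatest Fibonacci not exceeding it is 610, leaving 162
162: greatest Fibonacci not exceeding it is 144, leaving 18
18: greatest Fibonacci not exceeding it is 13, leaving 5
5: greatest Fibonacci not exceeding it is 5, leaving 0

1597 + 610 + 144 + 13 + 5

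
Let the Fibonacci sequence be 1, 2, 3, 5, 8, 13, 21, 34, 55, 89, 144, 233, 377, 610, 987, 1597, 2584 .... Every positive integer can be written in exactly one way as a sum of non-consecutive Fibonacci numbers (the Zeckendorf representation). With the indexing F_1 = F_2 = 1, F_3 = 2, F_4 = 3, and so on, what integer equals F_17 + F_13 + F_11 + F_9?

F_17 + F_13 + F_11 + F_9 = 1597 + 233 + 89 + 34 = 1953.

1953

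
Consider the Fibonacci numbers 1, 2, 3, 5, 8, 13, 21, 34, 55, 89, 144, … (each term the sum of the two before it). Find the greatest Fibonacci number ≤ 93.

89 ≤ 93 < 144, so the largest Fibonacci number not exceeding 93 is 89.

89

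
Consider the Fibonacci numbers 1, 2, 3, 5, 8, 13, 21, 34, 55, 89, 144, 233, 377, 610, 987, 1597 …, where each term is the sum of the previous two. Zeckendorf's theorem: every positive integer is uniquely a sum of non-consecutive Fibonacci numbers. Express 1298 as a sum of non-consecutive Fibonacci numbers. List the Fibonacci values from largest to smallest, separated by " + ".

987 + 233 + 55 + 21 + 2

1298: greatest Fibonacci not exceeding it is 987, leaving 311
311: greatest Fibonacci not exceeding it is 233, leaving 78
78: greatest Fibonacci not exceeding it is 55, leaving 23
23: greatest Fibonacci not exceeding it is 21, leaving 2
2: greatest Fibonacci not exceeding it is 2, leaving 0
So 1298 = 987 + 233 + 55 + 21 + 2, with no two terms consecutive in the sequence.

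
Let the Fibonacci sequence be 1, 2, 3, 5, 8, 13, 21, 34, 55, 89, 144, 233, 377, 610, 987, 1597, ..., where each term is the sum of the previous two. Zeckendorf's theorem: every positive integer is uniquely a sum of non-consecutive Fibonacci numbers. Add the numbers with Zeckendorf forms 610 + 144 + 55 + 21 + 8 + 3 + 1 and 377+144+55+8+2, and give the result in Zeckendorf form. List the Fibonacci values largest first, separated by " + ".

The two numbers are 842 and 586, so their sum is 1428.
987 ≤ 1428 < 1597, so take 987; remainder 441
377 ≤ 441 < 610, so take 377; remainder 64
55 ≤ 64 < 89, so take 55; remainder 9
8 ≤ 9 < 13, so take 8; remainder 1
1 ≤ 1 < 2, so take 1; remainder 0

987 + 377 + 55 + 8 + 1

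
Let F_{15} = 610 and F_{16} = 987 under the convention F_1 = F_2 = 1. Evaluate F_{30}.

832040

By the doubling identity F_{2k} = F_k(2F_{k+1} − F_k): F_{30} = 610·(2·987 − 610) = 610·1364 = 832040.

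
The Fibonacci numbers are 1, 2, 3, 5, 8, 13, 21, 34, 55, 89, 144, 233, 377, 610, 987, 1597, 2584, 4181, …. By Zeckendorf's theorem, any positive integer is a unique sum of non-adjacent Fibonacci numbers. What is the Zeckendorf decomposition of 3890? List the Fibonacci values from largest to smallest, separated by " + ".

2584 + 987 + 233 + 55 + 21 + 8 + 2

Greedily peel off the largest Fibonacci term at each step:
3890: greatest Fibonacci not exceeding it is 2584, leaving 1306
1306: greatest Fibonacci not exceeding it is 987, leaving 319
319: greatest Fibonacci not exceeding it is 233, leaving 86
86: greatest Fibonacci not exceeding it is 55, leaving 31
31: greatest Fibonacci not exceeding it is 21, leaving 10
10: greatest Fibonacci not exceeding it is 8, leaving 2
2: greatest Fibonacci not exceeding it is 2, leaving 0
So 3890 = 2584 + 987 + 233 + 55 + 21 + 8 + 2, with no two terms consecutive in the sequence.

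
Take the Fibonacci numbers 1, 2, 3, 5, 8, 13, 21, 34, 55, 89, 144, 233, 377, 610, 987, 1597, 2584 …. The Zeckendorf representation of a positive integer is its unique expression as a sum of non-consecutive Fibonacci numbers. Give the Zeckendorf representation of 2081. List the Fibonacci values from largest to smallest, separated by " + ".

1597 ≤ 2081 < 2584, so take 1597; remainder 484
377 ≤ 484 < 610, so take 377; remainder 107
89 ≤ 107 < 144, so take 89; remainder 18
13 ≤ 18 < 21, so take 13; remainder 5
5 ≤ 5 < 8, so take 5; remainder 0
So 2081 = 1597 + 377 + 89 + 13 + 5, with no two terms consecutive in the sequence.

1597 + 377 + 89 + 13 + 5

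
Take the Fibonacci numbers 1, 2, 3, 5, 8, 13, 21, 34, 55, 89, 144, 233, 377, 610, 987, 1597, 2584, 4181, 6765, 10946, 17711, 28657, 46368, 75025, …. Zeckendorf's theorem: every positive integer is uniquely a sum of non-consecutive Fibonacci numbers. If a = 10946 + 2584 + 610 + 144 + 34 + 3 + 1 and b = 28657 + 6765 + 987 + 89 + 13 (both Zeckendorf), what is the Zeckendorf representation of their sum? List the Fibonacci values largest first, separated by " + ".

46368 + 4181 + 233 + 34 + 13 + 3 + 1

The two numbers are 14322 and 36511, so their sum is 50833.
46368 ≤ 50833 < 75025, so take 46368; remainder 4465
4181 ≤ 4465 < 6765, so take 4181; remainder 284
233 ≤ 284 < 377, so take 233; remainder 51
34 ≤ 51 < 55, so take 34; remainder 17
13 ≤ 17 < 21, so take 13; remainder 4
3 ≤ 4 < 5, so take 3; remainder 1
1 ≤ 1 < 2, so take 1; remainder 0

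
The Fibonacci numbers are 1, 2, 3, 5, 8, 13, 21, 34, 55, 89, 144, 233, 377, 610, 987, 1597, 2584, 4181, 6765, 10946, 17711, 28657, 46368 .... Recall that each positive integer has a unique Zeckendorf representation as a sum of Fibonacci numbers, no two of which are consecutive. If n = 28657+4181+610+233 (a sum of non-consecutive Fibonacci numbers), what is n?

33681

28657+4181+610+233 = 33681.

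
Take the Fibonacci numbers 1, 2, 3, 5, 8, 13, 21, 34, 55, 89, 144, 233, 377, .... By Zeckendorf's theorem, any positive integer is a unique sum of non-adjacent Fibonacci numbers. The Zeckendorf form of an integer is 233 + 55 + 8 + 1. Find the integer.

297

233 + 55 + 8 + 1 = 297.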